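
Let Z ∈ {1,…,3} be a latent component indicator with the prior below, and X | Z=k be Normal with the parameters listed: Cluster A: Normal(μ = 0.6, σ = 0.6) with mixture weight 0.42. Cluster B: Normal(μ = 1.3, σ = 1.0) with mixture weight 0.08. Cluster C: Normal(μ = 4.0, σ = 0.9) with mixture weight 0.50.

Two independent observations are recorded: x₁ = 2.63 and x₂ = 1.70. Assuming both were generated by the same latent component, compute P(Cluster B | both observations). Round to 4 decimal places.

Apply Bayes' rule: the posterior for each component is proportional to its prior times its likelihood at x.
Since both observations come from the same component, the likelihood for component k is f_k(x₁)·f_k(x₂).
  f_A = [0.00217313] × [0.123852] = 0.000269147
  f_B = [0.16474] × [0.36827] = 0.0606687
  f_C = [0.139156] × [0.0169242] = 0.00235511
Unnormalised posteriors:
  w_A·f_A = 0.42 × 0.000269147 = 0.000113042
  w_B·f_B = 0.08 × 0.0606687 = 0.0048535
  w_C·f_C = 0.50 × 0.00235511 = 0.00117755
Marginal: 0.000113042 + 0.0048535 + 0.00117755 = 0.00614409
Responsibility of Cluster B: 0.0048535 / 0.00614409 ≈ 0.7899

0.7899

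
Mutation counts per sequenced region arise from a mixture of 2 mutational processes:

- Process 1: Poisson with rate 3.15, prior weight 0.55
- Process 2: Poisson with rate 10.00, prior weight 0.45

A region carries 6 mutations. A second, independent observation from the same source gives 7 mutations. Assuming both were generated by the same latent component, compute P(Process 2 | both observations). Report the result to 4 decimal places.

The responsibility of component k is w_k f_k(x) divided by Σ_j w_j f_j(x).
Since both observations come from the same component, the likelihood for component k is f_k(x₁)·f_k(x₂).
  L_1 = [0.0581438] × [0.0261647] = 0.00152131
  L_2 = [0.0630555] × [0.0900792] = 0.00567999
Unnormalised posteriors:
  w_1·L_1 = 0.55 × 0.00152131 = 0.000836723
  w_2·L_2 = 0.45 × 0.00567999 = 0.00255599
Evidence: 0.000836723 + 0.00255599 = 0.00339272
P(Process 2 | x₁,x₂) = 0.00255599 / 0.00339272 ≈ 0.7534

0.7534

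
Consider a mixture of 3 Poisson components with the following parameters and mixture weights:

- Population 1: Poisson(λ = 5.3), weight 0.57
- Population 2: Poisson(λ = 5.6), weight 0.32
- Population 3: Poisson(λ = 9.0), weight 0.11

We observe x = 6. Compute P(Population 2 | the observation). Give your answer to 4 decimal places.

0.3418

P(component k | x) = π_k·f_k(x) / marginal(x), where marginal(x) = Σ_j π_j·f_j(x).
Evaluate each component's likelihood at the observed value:
  f_1 = e^(−5.3)·5.3^6/6! = 0.15366
  f_2 = e^(−5.6)·5.6^6/6! = 0.158397
  f_3 = e^(−9.0)·9.0^6/6! = 0.0910903
Unnormalised posteriors:
  π_1·f_1 = 0.57 × 0.15366 = 0.0875864
  π_2·f_2 = 0.32 × 0.158397 = 0.050687
  π_3·f_3 = 0.11 × 0.0910903 = 0.0100199
Sum: 0.0875864 + 0.050687 + 0.0100199 = 0.148293
Responsibility of Population 2: 0.050687 / 0.148293 ≈ 0.3418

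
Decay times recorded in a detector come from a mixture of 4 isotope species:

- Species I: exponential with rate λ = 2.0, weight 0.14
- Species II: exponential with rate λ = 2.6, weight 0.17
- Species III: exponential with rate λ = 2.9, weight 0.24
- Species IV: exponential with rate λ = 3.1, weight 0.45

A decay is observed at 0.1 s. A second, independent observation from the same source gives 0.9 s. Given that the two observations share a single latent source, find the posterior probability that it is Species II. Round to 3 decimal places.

0.183

Apply Bayes' rule: the posterior for each component is proportional to its prior times its likelihood at x.
Since both observations come from the same component, the likelihood for component k is f_k(x₁)·f_k(x₂).
  p_I = [1.63746] × [0.330598] = 0.541341
  p_II = [2.00473] × [0.250452] = 0.502089
  p_III = [2.16996] × [0.21325] = 0.462745
  p_IV = [2.27369] × [0.190406] = 0.432923
Multiply by the mixture weights:
  P(Z=I)·p_I = 0.14 × 0.541341 = 0.0757878
  P(Z=II)·p_II = 0.17 × 0.502089 = 0.0853552
  P(Z=III)·p_III = 0.24 × 0.462745 = 0.111059
  P(Z=IV)·p_IV = 0.45 × 0.432923 = 0.194815
Normaliser: 0.0757878 + 0.0853552 + 0.111059 + 0.194815 = 0.467017
So the posterior for Species II is 0.0853552 / 0.467017 ≈ 0.183.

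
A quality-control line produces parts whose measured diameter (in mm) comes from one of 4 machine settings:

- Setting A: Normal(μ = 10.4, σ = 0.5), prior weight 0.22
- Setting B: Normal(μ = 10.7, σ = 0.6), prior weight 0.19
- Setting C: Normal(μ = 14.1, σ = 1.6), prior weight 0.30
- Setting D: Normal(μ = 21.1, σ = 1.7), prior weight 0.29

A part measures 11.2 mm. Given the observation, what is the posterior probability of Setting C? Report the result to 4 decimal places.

0.0949

Posterior ∝ prior × likelihood, so P(k | x) ∝ w_k f_k(x); normalise over all components.
Normal densities:
  L_A = 0.221842
  L_B = 0.469853
  L_C = 0.0482422
  L_D = 1.01447e-08
Unnormalised posteriors:
  w_A·L_A = 0.22 × 0.221842 = 0.0488052
  w_B·L_B = 0.19 × 0.469853 = 0.0892721
  w_C·L_C = 0.30 × 0.0482422 = 0.0144727
  w_D·L_D = 0.29 × 1.01447e-08 = 2.94196e-09
Denominator: 0.0488052 + 0.0892721 + 0.0144727 + 2.94196e-09 = 0.15255
P(Setting C | data) ≈ 0.0949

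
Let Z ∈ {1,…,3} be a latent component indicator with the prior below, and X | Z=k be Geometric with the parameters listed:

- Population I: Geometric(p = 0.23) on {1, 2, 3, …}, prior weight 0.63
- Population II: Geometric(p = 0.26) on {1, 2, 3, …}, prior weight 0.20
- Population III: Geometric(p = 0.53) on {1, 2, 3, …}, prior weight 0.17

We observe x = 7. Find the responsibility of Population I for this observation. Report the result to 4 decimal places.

Posterior ∝ prior × likelihood, so P(k | x) ∝ P(Z=k) f_k(x); normalise over all components.
Geometric probabilities:
  L_I = 0.0479371
  L_II = 0.0426937
  L_III = 0.00571298
Unnormalised posteriors:
  P(Z=I)·L_I = 0.63 × 0.0479371 = 0.0302004
  P(Z=II)·L_II = 0.20 × 0.0426937 = 0.00853874
  P(Z=III)·L_III = 0.17 × 0.00571298 = 0.000971207
Evidence: 0.0302004 + 0.00853874 + 0.000971207 = 0.0397103
Responsibility of Population I: 0.0302004 / 0.0397103 ≈ 0.7605

0.7605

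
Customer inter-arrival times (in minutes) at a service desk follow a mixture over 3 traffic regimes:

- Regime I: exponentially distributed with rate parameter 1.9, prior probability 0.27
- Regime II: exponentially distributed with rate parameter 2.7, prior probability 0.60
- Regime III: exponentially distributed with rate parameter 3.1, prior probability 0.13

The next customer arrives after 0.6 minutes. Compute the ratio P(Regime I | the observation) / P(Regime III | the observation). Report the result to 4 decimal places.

Only the two components matter; the odds are (π_i f_i(x)) / (π_j f_j(x)).
Component likelihoods at x = 0.6 minutes:
  L_I = 1.9·e^(−1.9·0.6) = 1.9·e^(−1.1400) = 0.607656
  L_II = 2.7·e^(−2.7·0.6) = 2.7·e^(−1.6200) = 0.534326
  L_III = 3.1·e^(−3.1·0.6) = 3.1·e^(−1.8600) = 0.482585
Posterior odds = (π_I·L_I) / (π_III·L_III) = (0.27·0.607656) / (0.13·0.482585) = 0.164067 / 0.0627361 ≈ 2.6152

2.6152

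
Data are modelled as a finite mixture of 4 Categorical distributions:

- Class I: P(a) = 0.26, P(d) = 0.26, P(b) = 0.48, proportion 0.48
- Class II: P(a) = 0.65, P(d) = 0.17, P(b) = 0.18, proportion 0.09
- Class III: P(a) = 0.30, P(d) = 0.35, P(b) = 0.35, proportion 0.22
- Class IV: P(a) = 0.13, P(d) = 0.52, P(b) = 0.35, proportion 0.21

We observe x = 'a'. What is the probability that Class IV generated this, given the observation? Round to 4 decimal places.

Apply Bayes' rule: the posterior for each component is proportional to its prior times its likelihood at x.
Component likelihoods at x = 'a':
  f_I = 0.26
  f_II = 0.65
  f_III = 0.3
  f_IV = 0.13
Weight by the priors:
  P(Z=I)·f_I = 0.48 × 0.26 = 0.1248
  P(Z=II)·f_II = 0.09 × 0.65 = 0.0585
  P(Z=III)·f_III = 0.22 × 0.3 = 0.066
  P(Z=IV)·f_IV = 0.21 × 0.13 = 0.0273
Denominator: 0.1248 + 0.0585 + 0.066 + 0.0273 = 0.2766
So the posterior for Class IV is 0.0273 / 0.2766 ≈ 0.0987.

0.0987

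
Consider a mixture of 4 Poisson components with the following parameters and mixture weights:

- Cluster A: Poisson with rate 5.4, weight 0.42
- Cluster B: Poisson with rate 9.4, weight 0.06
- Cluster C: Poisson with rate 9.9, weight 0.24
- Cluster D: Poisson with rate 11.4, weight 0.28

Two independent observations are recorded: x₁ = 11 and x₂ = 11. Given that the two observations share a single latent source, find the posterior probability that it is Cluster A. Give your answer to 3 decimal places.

0.009

P(component k | x) = π_k·f_k(x) / marginal(x), where marginal(x) = Σ_j π_j·f_j(x).
Since both observations come from the same component, the likelihood for component k is f_k(x₁)·f_k(x₂).
  L_A = [e^(−5.4)·5.4^11/11! = 0.0128821] × [0.0128821] = 0.000165948
  L_B = [e^(−9.4)·9.4^11/11! = 0.104926] × [0.104926] = 0.0110094
  L_C = [e^(−9.9)·9.9^11/11! = 0.112542] × [0.112542] = 0.0126658
  L_D = [e^(−11.4)·11.4^11/11! = 0.118533] × [0.118533] = 0.0140502
Unnormalised posteriors:
  π_A·L_A = 0.42 × 0.000165948 = 6.9698e-05
  π_B·L_B = 0.06 × 0.0110094 = 0.000660566
  π_C·L_C = 0.24 × 0.0126658 = 0.00303979
  π_D·L_D = 0.28 × 0.0140502 = 0.00393404
Denominator: 6.9698e-05 + 0.000660566 + 0.00303979 + 0.00393404 = 0.0077041
So the posterior for Cluster A is 6.9698e-05 / 0.0077041 ≈ 0.009.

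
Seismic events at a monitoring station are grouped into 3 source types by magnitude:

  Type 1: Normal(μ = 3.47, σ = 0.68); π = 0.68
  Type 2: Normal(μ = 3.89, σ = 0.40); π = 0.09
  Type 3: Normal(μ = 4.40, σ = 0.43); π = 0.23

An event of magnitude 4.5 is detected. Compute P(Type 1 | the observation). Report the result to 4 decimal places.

0.3495

P(component k | x) = w_k·f_k(x) / marginal(x), where marginal(x) = Σ_j w_j·f_j(x).
Normal densities:
  L_1 = 0.186291
  L_2 = 0.311779
  L_3 = 0.90302
Prior × likelihood for each component:
  w_1·L_1 = 0.68 × 0.186291 = 0.126678
  w_2·L_2 = 0.09 × 0.311779 = 0.0280601
  w_3·L_3 = 0.23 × 0.90302 = 0.207695
Marginal: 0.126678 + 0.0280601 + 0.207695 = 0.362433
So the posterior for Type 1 is 0.126678 / 0.362433 ≈ 0.3495.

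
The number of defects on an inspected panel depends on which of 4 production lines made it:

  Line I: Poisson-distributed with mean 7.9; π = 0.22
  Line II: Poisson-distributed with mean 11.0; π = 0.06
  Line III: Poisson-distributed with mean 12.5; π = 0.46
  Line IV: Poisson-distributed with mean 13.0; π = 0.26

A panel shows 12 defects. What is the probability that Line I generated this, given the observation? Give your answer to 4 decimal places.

0.1034

By Bayes' theorem, P(k | x) = w_k f_k(x) / Σ_j w_j f_j(x).
Evaluate each component's likelihood at the observed value:
  p_I = e^(−7.9)·7.9^12/12! = 0.0457364
  p_II = e^(−11.0)·11.0^12/12! = 0.10943
  p_III = e^(−12.5)·12.5^12/12! = 0.113215
  p_IV = e^(−13.0)·13.0^12/12! = 0.10994
Prior × likelihood for each component:
  w_I·p_I = 0.22 × 0.0457364 = 0.010062
  w_II·p_II = 0.06 × 0.10943 = 0.00656579
  w_III·p_III = 0.46 × 0.113215 = 0.0520787
  w_IV·p_IV = 0.26 × 0.10994 = 0.0285844
Denominator: 0.010062 + 0.00656579 + 0.0520787 + 0.0285844 = 0.0972908
P(Line I | the observation) = 0.010062 / 0.0972908 ≈ 0.1034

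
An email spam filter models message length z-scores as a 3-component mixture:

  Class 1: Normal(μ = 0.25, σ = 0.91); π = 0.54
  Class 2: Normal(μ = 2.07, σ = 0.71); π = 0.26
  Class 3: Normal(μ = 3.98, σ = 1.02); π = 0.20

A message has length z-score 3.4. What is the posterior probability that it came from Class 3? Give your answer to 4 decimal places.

0.7201

Posterior ∝ prior × likelihood, so P(k | x) ∝ P(Z=k) f_k(x); normalise over all components.
Normal densities:
  f_1 = 0.00109637
  f_2 = 0.0972023
  f_3 = 0.332735
Weight by the priors:
  P(Z=1)·f_1 = 0.54 × 0.00109637 = 0.000592039
  P(Z=2)·f_2 = 0.26 × 0.0972023 = 0.0252726
  P(Z=3)·f_3 = 0.20 × 0.332735 = 0.0665469
Denominator: 0.000592039 + 0.0252726 + 0.0665469 = 0.0924116
So the posterior for Class 3 is 0.0665469 / 0.0924116 ≈ 0.7201.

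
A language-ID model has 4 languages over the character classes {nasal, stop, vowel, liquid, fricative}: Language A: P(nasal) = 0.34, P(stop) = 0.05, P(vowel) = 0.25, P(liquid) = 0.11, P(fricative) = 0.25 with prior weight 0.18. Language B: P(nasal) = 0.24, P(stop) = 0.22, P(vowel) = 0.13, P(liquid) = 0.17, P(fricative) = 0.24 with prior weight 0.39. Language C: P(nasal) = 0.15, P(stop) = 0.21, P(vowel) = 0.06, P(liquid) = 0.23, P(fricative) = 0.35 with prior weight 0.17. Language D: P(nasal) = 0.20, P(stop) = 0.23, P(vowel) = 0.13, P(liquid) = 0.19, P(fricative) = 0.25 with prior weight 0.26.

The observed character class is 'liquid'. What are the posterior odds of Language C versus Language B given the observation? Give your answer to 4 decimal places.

0.5897

The posterior odds equal the prior odds times the likelihood ratio: (P(Z=i)/P(Z=j))·(f_i(x)/f_j(x)).
Component likelihoods at x = 'liquid':
  L_A = 0.11
  L_B = 0.17
  L_C = 0.23
  L_D = 0.19
Odds = (0.17/0.39) × (0.23/0.17) = 0.435897 × 1.35294 ≈ 0.5897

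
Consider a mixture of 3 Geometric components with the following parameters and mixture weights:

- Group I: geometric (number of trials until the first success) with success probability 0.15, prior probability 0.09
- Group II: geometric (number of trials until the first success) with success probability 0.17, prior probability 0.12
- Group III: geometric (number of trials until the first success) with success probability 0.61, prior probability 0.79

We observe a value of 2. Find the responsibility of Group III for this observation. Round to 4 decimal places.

0.8687

Posterior ∝ prior × likelihood, so P(k | x) ∝ P(Z=k) f_k(x); normalise over all components.
Evaluate each component's likelihood at the observed value:
  f_I = 0.15·(1−0.15)^1 = 0.15·0.85 = 0.1275
  f_II = 0.17·(1−0.17)^1 = 0.17·0.83 = 0.1411
  f_III = 0.61·(1−0.61)^1 = 0.61·0.39 = 0.2379
Unnormalised posteriors:
  P(Z=I)·f_I = 0.09 × 0.1275 = 0.011475
  P(Z=II)·f_II = 0.12 × 0.1411 = 0.016932
  P(Z=III)·f_III = 0.79 × 0.2379 = 0.187941
Evidence: 0.011475 + 0.016932 + 0.187941 = 0.216348
Responsibility of Group III: 0.187941 / 0.216348 ≈ 0.8687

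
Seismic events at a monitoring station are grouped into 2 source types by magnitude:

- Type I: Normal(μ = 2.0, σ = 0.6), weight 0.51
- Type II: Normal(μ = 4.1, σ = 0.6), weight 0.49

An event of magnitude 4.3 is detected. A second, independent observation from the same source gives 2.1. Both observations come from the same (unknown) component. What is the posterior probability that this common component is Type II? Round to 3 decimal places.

By Bayes' theorem, P(k | x) = π_k f_k(x) / Σ_j π_j f_j(x).
Since both observations come from the same component, the likelihood for component k is f_k(x₁)·f_k(x₂).
  p_I = [0.000428451] × [0.655733] = 0.000280949
  p_II = [0.628972] × [0.00257046] = 0.00161675
Weight by the priors:
  π_I·p_I = 0.51 × 0.000280949 = 0.000143284
  π_II·p_II = 0.49 × 0.00161675 = 0.000792208
Marginal: 0.000143284 + 0.000792208 = 0.000935492
P(Type II | x₁,x₂) ≈ 0.847

0.847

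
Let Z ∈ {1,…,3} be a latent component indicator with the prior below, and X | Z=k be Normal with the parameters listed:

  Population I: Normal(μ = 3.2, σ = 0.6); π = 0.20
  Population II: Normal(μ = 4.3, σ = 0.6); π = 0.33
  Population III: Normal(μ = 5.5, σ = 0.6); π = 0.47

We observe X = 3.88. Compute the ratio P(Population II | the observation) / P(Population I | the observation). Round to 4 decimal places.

2.4547

Only the two components matter; the odds are (π_i f_i(x)) / (π_j f_j(x)).
Component likelihoods at x = 3.88:
  p_I = (1/(0.6·√(2π)))·exp(−(3.88−3.2)²/(2·0.6²)) = 0.664904·exp(-0.64222) = 0.34982
  p_II = (1/(0.6·√(2π)))·exp(−(3.88−4.3)²/(2·0.6²)) = 0.664904·exp(-0.24500) = 0.520423
  p_III = (1/(0.6·√(2π)))·exp(−(3.88−5.5)²/(2·0.6²)) = 0.664904·exp(-3.64500) = 0.0173682
Odds = (0.33/0.20) × (0.520423/0.34982) = 1.65 × 1.48769 ≈ 2.4547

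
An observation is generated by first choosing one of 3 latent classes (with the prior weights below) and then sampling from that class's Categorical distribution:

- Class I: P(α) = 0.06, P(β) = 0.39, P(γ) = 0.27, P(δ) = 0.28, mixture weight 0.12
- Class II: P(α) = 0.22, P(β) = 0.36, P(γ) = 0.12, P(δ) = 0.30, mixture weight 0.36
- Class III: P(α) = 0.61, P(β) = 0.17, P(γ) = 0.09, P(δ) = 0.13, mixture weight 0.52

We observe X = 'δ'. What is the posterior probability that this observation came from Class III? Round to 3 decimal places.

0.323

By Bayes' theorem, P(k | x) = π_k f_k(x) / Σ_j π_j f_j(x).
Component likelihoods at x = 'δ':
  L_I = 0.28
  L_II = 0.3
  L_III = 0.13
Unnormalised posteriors:
  π_I·L_I = 0.12 × 0.28 = 0.0336
  π_II·L_II = 0.36 × 0.3 = 0.108
  π_III·L_III = 0.52 × 0.13 = 0.0676
Sum: 0.0336 + 0.108 + 0.0676 = 0.2092
Responsibility of Class III: 0.0676 / 0.2092 ≈ 0.323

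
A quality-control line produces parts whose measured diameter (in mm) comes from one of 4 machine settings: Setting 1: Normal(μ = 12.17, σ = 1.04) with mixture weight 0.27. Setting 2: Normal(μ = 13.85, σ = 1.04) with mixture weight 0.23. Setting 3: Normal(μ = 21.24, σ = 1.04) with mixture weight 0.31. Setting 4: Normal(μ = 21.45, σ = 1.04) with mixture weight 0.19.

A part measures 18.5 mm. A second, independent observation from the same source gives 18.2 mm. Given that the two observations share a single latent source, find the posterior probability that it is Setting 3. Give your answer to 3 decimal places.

0.839

Posterior ∝ prior × likelihood, so P(k | x) ∝ π_k f_k(x); normalise over all components.
Since both observations come from the same component, the likelihood for component k is f_k(x₁)·f_k(x₂).
  L_1 = [(1/(1.04·√(2π)))·exp(−(18.5−12.17)²/(2·1.04²)) = 0.383598·exp(-18.52298) = 3.46299e-09] × [1.92259e-08] = 6.6579e-17
  L_2 = [(1/(1.04·√(2π)))·exp(−(18.5−13.85)²/(2·1.04²)) = 0.383598·exp(-9.99561) = 1.7492e-05] × [6.09402e-05] = 1.06597e-09
  L_3 = [(1/(1.04·√(2π)))·exp(−(18.5−21.24)²/(2·1.04²)) = 0.383598·exp(-3.47060) = 0.0119293] × [0.00535166] = 6.38415e-05
  L_4 = [(1/(1.04·√(2π)))·exp(−(18.5−21.45)²/(2·1.04²)) = 0.383598·exp(-4.02298) = 0.00686627] × [0.00290602] = 1.99535e-05
Multiply by the mixture weights:
  π_1·L_1 = 0.27 × 6.6579e-17 = 1.79763e-17
  π_2·L_2 = 0.23 × 1.06597e-09 = 2.45172e-10
  π_3·L_3 = 0.31 × 6.38415e-05 = 1.97909e-05
  π_4·L_4 = 0.19 × 1.99535e-05 = 3.79116e-06
Denominator: 1.79763e-17 + 2.45172e-10 + 1.97909e-05 + 3.79116e-06 = 2.35823e-05
P(Setting 3 | x₁,x₂) = 1.97909e-05 / 2.35823e-05 ≈ 0.839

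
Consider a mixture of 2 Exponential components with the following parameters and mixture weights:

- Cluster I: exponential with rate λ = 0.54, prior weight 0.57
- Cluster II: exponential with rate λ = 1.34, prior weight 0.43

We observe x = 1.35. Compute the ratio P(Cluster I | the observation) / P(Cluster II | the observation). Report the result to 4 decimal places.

The posterior odds equal the prior odds times the likelihood ratio: (P(Z=i)/P(Z=j))·(f_i(x)/f_j(x)).
Evaluate each component's likelihood at the observed value:
  f_I = 0.260491
  f_II = 0.219516
Posterior odds = (P(Z=I)·f_I) / (P(Z=II)·f_II) = (0.57·0.260491) / (0.43·0.219516) = 0.14848 / 0.0943919 ≈ 1.5730

1.5730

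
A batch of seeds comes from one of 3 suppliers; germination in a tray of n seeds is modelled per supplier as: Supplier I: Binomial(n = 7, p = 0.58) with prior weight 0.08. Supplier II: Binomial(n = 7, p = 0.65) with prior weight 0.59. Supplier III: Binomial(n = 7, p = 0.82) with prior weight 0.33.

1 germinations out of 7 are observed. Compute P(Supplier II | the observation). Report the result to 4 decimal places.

0.7276

Posterior ∝ prior × likelihood, so P(k | x) ∝ π_k f_k(x); normalise over all components.
Component likelihoods at x = 1 germinations out of 7:
  f_I = 0.0222855
  f_II = 0.00836411
  f_III = 0.00019523
Unnormalised posteriors:
  π_I·f_I = 0.08 × 0.0222855 = 0.00178284
  π_II·f_II = 0.59 × 0.00836411 = 0.00493482
  π_III·f_III = 0.33 × 0.00019523 = 6.4426e-05
Sum: 0.00178284 + 0.00493482 + 6.4426e-05 = 0.00678209
P(Supplier II | the observation) = 0.00493482 / 0.00678209 ≈ 0.7276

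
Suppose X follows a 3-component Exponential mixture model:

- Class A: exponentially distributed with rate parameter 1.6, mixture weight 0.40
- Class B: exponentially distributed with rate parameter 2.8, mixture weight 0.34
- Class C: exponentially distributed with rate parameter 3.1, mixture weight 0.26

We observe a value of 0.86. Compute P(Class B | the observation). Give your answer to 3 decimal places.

By Bayes' theorem, P(k | x) = w_k f_k(x) / Σ_j w_j f_j(x).
Component likelihoods at x = 0.86:
  f_A = 1.6·e^(−1.6·0.86) = 1.6·e^(−1.3760) = 0.404139
  f_B = 2.8·e^(−2.8·0.86) = 2.8·e^(−2.4080) = 0.251986
  f_C = 3.1·e^(−3.1·0.86) = 3.1·e^(−2.6660) = 0.215542
Prior × likelihood for each component:
  w_A·f_A = 0.40 × 0.404139 = 0.161656
  w_B·f_B = 0.34 × 0.251986 = 0.0856753
  w_C·f_C = 0.26 × 0.215542 = 0.056041
Marginal: 0.161656 + 0.0856753 + 0.056041 = 0.303372
P(Class B | data) ≈ 0.282

0.282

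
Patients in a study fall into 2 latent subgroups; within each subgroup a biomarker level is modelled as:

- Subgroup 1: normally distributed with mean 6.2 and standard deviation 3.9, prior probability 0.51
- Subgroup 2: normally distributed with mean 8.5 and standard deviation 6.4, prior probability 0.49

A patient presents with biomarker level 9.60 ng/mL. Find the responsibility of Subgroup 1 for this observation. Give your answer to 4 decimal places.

The responsibility of component k is P(Z=k) f_k(x) divided by Σ_j P(Z=j) f_j(x).
Component likelihoods at x = 9.60 ng/mL:
  L_1 = (1/(3.9·√(2π)))·exp(−(9.60−6.2)²/(2·3.9²)) = 0.102293·exp(-0.38001) = 0.0699532
  L_2 = (1/(6.4·√(2π)))·exp(−(9.60−8.5)²/(2·6.4²)) = 0.062335·exp(-0.01477) = 0.0614208
Prior × likelihood for each component:
  P(Z=1)·L_1 = 0.51 × 0.0699532 = 0.0356762
  P(Z=2)·L_2 = 0.49 × 0.0614208 = 0.0300962
Marginal: 0.0356762 + 0.0300962 = 0.0657723
Responsibility of Subgroup 1: 0.0356762 / 0.0657723 ≈ 0.5424

0.5424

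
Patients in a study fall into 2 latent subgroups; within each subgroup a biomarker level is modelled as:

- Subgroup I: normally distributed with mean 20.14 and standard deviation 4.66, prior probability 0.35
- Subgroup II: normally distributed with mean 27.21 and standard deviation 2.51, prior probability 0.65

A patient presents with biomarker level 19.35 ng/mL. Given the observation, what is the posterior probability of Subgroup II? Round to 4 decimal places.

P(component k | x) = w_k·f_k(x) / marginal(x), where marginal(x) = Σ_j w_j·f_j(x).
Component likelihoods at x = 19.35 ng/mL:
  L_I = 0.0843885
  L_II = 0.00117995
Prior × likelihood for each component:
  w_I·L_I = 0.35 × 0.0843885 = 0.029536
  w_II·L_II = 0.65 × 0.00117995 = 0.000766965
Denominator: 0.029536 + 0.000766965 = 0.0303029
So the posterior for Subgroup II is 0.000766965 / 0.0303029 ≈ 0.0253.

0.0253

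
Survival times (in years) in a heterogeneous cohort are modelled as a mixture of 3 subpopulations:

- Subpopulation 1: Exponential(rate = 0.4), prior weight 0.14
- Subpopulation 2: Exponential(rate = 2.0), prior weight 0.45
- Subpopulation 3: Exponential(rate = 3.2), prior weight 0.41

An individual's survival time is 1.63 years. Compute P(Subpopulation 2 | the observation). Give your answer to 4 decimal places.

Apply Bayes' rule: the posterior for each component is proportional to its prior times its likelihood at x.
Component likelihoods at x = 1.63 years:
  f_1 = 0.208401
  f_2 = 0.0767768
  f_3 = 0.0173728
Weight by the priors:
  w_1·f_1 = 0.14 × 0.208401 = 0.0291762
  w_2·f_2 = 0.45 × 0.0767768 = 0.0345496
  w_3·f_3 = 0.41 × 0.0173728 = 0.00712285
Sum: 0.0291762 + 0.0345496 + 0.00712285 = 0.0708486
P(Subpopulation 2 | 1.63 years) ≈ 0.4877

0.4877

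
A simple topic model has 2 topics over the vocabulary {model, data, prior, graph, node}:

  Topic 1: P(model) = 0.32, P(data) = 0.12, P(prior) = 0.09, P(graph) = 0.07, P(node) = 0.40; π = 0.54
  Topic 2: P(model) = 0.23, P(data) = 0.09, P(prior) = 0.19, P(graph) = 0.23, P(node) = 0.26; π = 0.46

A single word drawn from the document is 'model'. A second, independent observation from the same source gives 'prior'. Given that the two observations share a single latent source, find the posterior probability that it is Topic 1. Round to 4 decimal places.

0.4362

P(component k | x) = π_k·f_k(x) / marginal(x), where marginal(x) = Σ_j π_j·f_j(x).
Since both observations come from the same component, the likelihood for component k is f_k(x₁)·f_k(x₂).
  p_1 = [P(model | comp) = 0.32] × [0.09] = 0.0288
  p_2 = [P(model | comp) = 0.23] × [0.19] = 0.0437
Weight by the priors:
  π_1·p_1 = 0.54 × 0.0288 = 0.015552
  π_2·p_2 = 0.46 × 0.0437 = 0.020102
Normaliser: 0.015552 + 0.020102 = 0.035654
P(Topic 1 | data) ≈ 0.4362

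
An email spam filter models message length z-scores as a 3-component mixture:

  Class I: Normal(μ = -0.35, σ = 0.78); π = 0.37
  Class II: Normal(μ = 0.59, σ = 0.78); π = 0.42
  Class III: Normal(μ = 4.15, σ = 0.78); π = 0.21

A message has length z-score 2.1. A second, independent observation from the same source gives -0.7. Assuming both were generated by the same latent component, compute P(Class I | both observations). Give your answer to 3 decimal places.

P(component k | x) = P(Z=k)·f_k(x) / marginal(x), where marginal(x) = Σ_j P(Z=j)·f_j(x).
Since both observations come from the same component, the likelihood for component k is f_k(x₁)·f_k(x₂).
  f_I = [(1/(0.78·√(2π)))·exp(−(2.1−-0.35)²/(2·0.78²)) = 0.511464·exp(-4.93302) = 0.00368495] × [0.46248] = 0.00170422
  f_II = [(1/(0.78·√(2π)))·exp(−(2.1−0.59)²/(2·0.78²)) = 0.511464·exp(-1.87385) = 0.0785259] × [0.130279] = 0.0102302
  f_III = [(1/(0.78·√(2π)))·exp(−(2.1−4.15)²/(2·0.78²)) = 0.511464·exp(-3.45373) = 0.0161763] × [2.0572e-09] = 3.32779e-11
Weight by the priors:
  P(Z=I)·f_I = 0.37 × 0.00170422 = 0.00063056
  P(Z=II)·f_II = 0.42 × 0.0102302 = 0.0042967
  P(Z=III)·f_III = 0.21 × 3.32779e-11 = 6.98835e-12
Normaliser: 0.00063056 + 0.0042967 + 6.98835e-12 = 0.00492726
P(Class I | x₁, x₂) ≈ 0.128

0.128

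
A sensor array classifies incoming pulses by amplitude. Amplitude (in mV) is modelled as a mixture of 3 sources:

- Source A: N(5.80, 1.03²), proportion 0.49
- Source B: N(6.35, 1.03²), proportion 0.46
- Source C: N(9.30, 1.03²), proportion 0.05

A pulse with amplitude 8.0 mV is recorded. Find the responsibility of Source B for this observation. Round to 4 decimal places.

Posterior ∝ prior × likelihood, so P(k | x) ∝ w_k f_k(x); normalise over all components.
Component likelihoods at x = 8.0 mV:
  p_A = (1/(1.03·√(2π)))·exp(−(8.0−5.80)²/(2·1.03²)) = 0.387323·exp(-2.28108) = 0.0395741
  p_B = (1/(1.03·√(2π)))·exp(−(8.0−6.35)²/(2·1.03²)) = 0.387323·exp(-1.28311) = 0.107356
  p_C = (1/(1.03·√(2π)))·exp(−(8.0−9.30)²/(2·1.03²)) = 0.387323·exp(-0.79649) = 0.174647
Unnormalised posteriors:
  w_A·p_A = 0.49 × 0.0395741 = 0.0193913
  w_B·p_B = 0.46 × 0.107356 = 0.0493837
  w_C·p_C = 0.05 × 0.174647 = 0.00873233
Evidence: 0.0193913 + 0.0493837 + 0.00873233 = 0.0775074
P(Source B | 8.0 mV) ≈ 0.6371

0.6371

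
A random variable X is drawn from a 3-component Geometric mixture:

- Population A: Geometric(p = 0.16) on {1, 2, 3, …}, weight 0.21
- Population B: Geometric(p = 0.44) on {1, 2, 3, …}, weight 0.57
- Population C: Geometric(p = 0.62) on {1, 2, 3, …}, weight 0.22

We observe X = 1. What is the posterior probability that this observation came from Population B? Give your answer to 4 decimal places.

0.5960

By Bayes' theorem, P(k | x) = P(Z=k) f_k(x) / Σ_j P(Z=j) f_j(x).
Evaluate each component's likelihood at the observed value:
  L_A = 0.16·(1−0.16)^0 = 0.16·1 = 0.16
  L_B = 0.44·(1−0.44)^0 = 0.44·1 = 0.44
  L_C = 0.62·(1−0.62)^0 = 0.62·1 = 0.62
Unnormalised posteriors:
  P(Z=A)·L_A = 0.21 × 0.16 = 0.0336
  P(Z=B)·L_B = 0.57 × 0.44 = 0.2508
  P(Z=C)·L_C = 0.22 × 0.62 = 0.1364
Sum: 0.0336 + 0.2508 + 0.1364 = 0.4208
P(Population B | data) = 0.2508 / 0.4208 ≈ 0.5960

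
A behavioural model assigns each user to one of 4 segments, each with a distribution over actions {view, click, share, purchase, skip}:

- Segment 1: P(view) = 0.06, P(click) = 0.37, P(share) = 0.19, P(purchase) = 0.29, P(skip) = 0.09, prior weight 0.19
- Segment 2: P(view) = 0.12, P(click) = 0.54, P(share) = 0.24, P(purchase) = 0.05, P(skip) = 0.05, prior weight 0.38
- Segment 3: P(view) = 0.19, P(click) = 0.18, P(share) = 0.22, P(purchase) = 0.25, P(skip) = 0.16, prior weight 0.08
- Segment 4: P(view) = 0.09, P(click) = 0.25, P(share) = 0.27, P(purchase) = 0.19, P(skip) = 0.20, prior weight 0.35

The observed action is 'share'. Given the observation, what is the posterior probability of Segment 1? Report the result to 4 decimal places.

0.1508

Posterior ∝ prior × likelihood, so P(k | x) ∝ π_k f_k(x); normalise over all components.
Component likelihoods at x = 'share':
  p_1 = P(share | comp) = 0.19
  p_2 = P(share | comp) = 0.24
  p_3 = P(share | comp) = 0.22
  p_4 = P(share | comp) = 0.27
Weight by the priors:
  π_1·p_1 = 0.19 × 0.19 = 0.0361
  π_2·p_2 = 0.38 × 0.24 = 0.0912
  π_3·p_3 = 0.08 × 0.22 = 0.0176
  π_4·p_4 = 0.35 × 0.27 = 0.0945
Evidence: 0.0361 + 0.0912 + 0.0176 + 0.0945 = 0.2394
Responsibility of Segment 1: 0.0361 / 0.2394 ≈ 0.1508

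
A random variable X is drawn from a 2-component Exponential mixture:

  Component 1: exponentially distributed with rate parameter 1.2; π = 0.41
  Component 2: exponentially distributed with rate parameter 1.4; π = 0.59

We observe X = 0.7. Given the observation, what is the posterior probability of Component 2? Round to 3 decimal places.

Posterior ∝ prior × likelihood, so P(k | x) ∝ π_k f_k(x); normalise over all components.
Component likelihoods at x = 0.7:
  L_1 = 1.2·e^(−1.2·0.7) = 1.2·e^(−0.8400) = 0.518053
  L_2 = 1.4·e^(−1.4·0.7) = 1.4·e^(−0.9800) = 0.525436
Prior × likelihood for each component:
  π_1·L_1 = 0.41 × 0.518053 = 0.212402
  π_2·L_2 = 0.59 × 0.525436 = 0.310007
Normaliser: 0.212402 + 0.310007 = 0.522409
Responsibility of Component 2: 0.310007 / 0.522409 ≈ 0.593

0.593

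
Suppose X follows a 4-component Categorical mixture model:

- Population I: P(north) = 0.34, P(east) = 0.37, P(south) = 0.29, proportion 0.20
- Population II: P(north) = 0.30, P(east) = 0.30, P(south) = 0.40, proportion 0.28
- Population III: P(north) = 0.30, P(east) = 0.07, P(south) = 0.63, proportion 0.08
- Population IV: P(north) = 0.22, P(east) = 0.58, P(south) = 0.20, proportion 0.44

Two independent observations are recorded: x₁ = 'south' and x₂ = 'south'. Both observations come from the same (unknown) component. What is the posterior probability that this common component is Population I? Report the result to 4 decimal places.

0.1516

Apply Bayes' rule: the posterior for each component is proportional to its prior times its likelihood at x.
Since both observations come from the same component, the likelihood for component k is f_k(x₁)·f_k(x₂).
  f_I = [P(south | comp) = 0.29] × [0.29] = 0.0841
  f_II = [P(south | comp) = 0.40] × [0.4] = 0.16
  f_III = [P(south | comp) = 0.63] × [0.63] = 0.3969
  f_IV = [P(south | comp) = 0.20] × [0.2] = 0.04
Weight by the priors:
  w_I·f_I = 0.20 × 0.0841 = 0.01682
  w_II·f_II = 0.28 × 0.16 = 0.0448
  w_III·f_III = 0.08 × 0.3969 = 0.031752
  w_IV·f_IV = 0.44 × 0.04 = 0.0176
Sum: 0.01682 + 0.0448 + 0.031752 + 0.0176 = 0.110972
P(Population I | x₁, x₂) ≈ 0.1516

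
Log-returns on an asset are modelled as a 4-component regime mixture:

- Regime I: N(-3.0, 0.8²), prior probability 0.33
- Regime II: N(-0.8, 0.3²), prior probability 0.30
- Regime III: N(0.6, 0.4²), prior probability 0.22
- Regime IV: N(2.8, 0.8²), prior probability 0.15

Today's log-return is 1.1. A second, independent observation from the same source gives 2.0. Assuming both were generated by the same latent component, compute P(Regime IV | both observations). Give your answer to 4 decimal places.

By Bayes' theorem, P(k | x) = P(Z=k) f_k(x) / Σ_j P(Z=j) f_j(x).
Since both observations come from the same component, the likelihood for component k is f_k(x₁)·f_k(x₂).
  f_I = [9.86988e-07] × [1.6425e-09] = 1.62113e-15
  f_II = [2.59282e-09] × [1.61381e-19] = 4.1843e-28
  f_III = [0.456623] × [0.00218171] = 0.000996217
  f_IV = [0.0521512] × [0.302463] = 0.0157738
Prior × likelihood for each component:
  P(Z=I)·f_I = 0.33 × 1.62113e-15 = 5.34973e-16
  P(Z=II)·f_II = 0.30 × 4.1843e-28 = 1.25529e-28
  P(Z=III)·f_III = 0.22 × 0.000996217 = 0.000219168
  P(Z=IV)·f_IV = 0.15 × 0.0157738 = 0.00236608
Marginal: 5.34973e-16 + 1.25529e-28 + 0.000219168 + 0.00236608 = 0.00258524
P(Regime IV | x₁, x₂) ≈ 0.9152

0.9152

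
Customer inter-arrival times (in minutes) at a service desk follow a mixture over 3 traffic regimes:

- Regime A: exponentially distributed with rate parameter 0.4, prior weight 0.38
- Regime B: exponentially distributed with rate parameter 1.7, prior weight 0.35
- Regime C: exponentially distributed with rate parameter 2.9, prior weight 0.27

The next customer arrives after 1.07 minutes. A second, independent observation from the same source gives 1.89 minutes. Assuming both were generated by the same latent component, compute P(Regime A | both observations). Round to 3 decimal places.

0.726

Posterior ∝ prior × likelihood, so P(k | x) ∝ π_k f_k(x); normalise over all components.
Since both observations come from the same component, the likelihood for component k is f_k(x₁)·f_k(x₂).
  L_A = [0.4·e^(−0.4·1.07) = 0.4·e^(−0.4280) = 0.260725] × [0.187816] = 0.0489683
  L_B = [1.7·e^(−1.7·1.07) = 1.7·e^(−1.8190) = 0.275719] × [0.0684007] = 0.0188594
  L_C = [2.9·e^(−2.9·1.07) = 2.9·e^(−3.1030) = 0.130251] × [0.012079] = 0.0015733
Multiply by the mixture weights:
  π_A·L_A = 0.38 × 0.0489683 = 0.018608
  π_B·L_B = 0.35 × 0.0188594 = 0.00660079
  π_C·L_C = 0.27 × 0.0015733 = 0.000424792
Evidence: 0.018608 + 0.00660079 + 0.000424792 = 0.0256336
P(Regime A | x) ≈ 0.726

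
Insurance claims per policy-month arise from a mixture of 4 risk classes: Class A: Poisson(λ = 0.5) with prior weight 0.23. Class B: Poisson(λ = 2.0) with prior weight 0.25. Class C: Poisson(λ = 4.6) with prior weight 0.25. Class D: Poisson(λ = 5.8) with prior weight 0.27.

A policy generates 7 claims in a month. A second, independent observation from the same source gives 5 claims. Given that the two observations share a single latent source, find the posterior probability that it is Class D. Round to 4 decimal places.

0.6107

The responsibility of component k is π_k f_k(x) divided by Σ_j π_j f_j(x).
Since both observations come from the same component, the likelihood for component k is f_k(x₁)·f_k(x₂).
  f_A = [e^(−0.5)·0.5^7/7! = 9.40183e-07] × [0.000157951] = 1.48503e-10
  f_B = [e^(−2.0)·2.0^7/7! = 0.00343709] × [0.0360894] = 0.000124042
  f_C = [e^(−4.6)·4.6^7/7! = 0.08692] × [0.172526] = 0.0149959
  f_D = [e^(−5.8)·5.8^7/7! = 0.132635] × [0.165596] = 0.0219638
Multiply by the mixture weights:
  π_A·f_A = 0.23 × 1.48503e-10 = 3.41556e-11
  π_B·f_B = 0.25 × 0.000124042 = 3.10106e-05
  π_C·f_C = 0.25 × 0.0149959 = 0.00374898
  π_D·f_D = 0.27 × 0.0219638 = 0.00593024
Denominator: 3.41556e-11 + 3.10106e-05 + 0.00374898 + 0.00593024 = 0.00971022
P(Class D | data) = 0.00593024 / 0.00971022 ≈ 0.6107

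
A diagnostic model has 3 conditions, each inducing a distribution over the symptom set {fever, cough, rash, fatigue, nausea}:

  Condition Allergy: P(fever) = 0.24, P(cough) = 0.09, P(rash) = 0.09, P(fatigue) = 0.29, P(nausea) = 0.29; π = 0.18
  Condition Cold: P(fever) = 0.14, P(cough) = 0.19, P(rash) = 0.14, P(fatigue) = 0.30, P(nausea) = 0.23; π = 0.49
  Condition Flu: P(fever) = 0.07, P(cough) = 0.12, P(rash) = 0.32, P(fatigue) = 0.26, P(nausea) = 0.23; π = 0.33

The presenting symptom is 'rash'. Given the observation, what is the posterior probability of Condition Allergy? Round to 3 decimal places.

Posterior ∝ prior × likelihood, so P(k | x) ∝ π_k f_k(x); normalise over all components.
Categorical probabilities:
  f_Allergy = P(rash | comp) = 0.09
  f_Cold = P(rash | comp) = 0.14
  f_Flu = P(rash | comp) = 0.32
Weight by the priors:
  π_Allergy·f_Allergy = 0.18 × 0.09 = 0.0162
  π_Cold·f_Cold = 0.49 × 0.14 = 0.0686
  π_Flu·f_Flu = 0.33 × 0.32 = 0.1056
Sum: 0.0162 + 0.0686 + 0.1056 = 0.1904
Responsibility of Condition Allergy: 0.0162 / 0.1904 ≈ 0.085

0.085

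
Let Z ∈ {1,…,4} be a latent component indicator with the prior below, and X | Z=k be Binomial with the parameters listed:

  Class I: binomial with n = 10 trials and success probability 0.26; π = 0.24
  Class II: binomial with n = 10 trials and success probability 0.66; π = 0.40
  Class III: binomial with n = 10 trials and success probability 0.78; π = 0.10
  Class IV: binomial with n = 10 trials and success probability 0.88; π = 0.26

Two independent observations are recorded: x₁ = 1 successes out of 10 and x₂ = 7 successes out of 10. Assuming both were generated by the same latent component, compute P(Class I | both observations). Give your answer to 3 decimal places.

By Bayes' theorem, P(k | x) = π_k f_k(x) / Σ_j π_j f_j(x).
Since both observations come from the same component, the likelihood for component k is f_k(x₁)·f_k(x₂).
  L_I = [C(10,1)·0.26^1·0.74^9 = 10·0.26·0.0665404 = 0.173005] × [0.00390562] = 0.000675692
  L_II = [C(10,1)·0.66^1·0.34^9 = 10·0.66·6.0717e-05 = 0.000400732] × [0.257292] = 0.000103105
  L_III = [C(10,1)·0.78^1·0.22^9 = 10·0.78·1.20727e-06 = 9.4167e-06] × [0.224446] = 2.11354e-06
  L_IV = [C(10,1)·0.88^1·0.12^9 = 10·0.88·5.15978e-09 = 4.54061e-08] × [0.084743] = 3.84785e-09
Multiply by the mixture weights:
  π_I·L_I = 0.24 × 0.000675692 = 0.000162166
  π_II·L_II = 0.40 × 0.000103105 = 4.1242e-05
  π_III·L_III = 0.10 × 2.11354e-06 = 2.11354e-07
  π_IV·L_IV = 0.26 × 3.84785e-09 = 1.00044e-09
Denominator: 0.000162166 + 4.1242e-05 + 2.11354e-07 + 1.00044e-09 = 0.00020362
Responsibility of Class I: 0.000162166 / 0.00020362 ≈ 0.796

0.796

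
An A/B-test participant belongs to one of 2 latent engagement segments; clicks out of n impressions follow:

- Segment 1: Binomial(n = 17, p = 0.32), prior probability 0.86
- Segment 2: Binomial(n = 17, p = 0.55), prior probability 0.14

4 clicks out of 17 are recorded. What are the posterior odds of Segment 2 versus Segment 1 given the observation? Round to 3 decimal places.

Since P(k|x) ∝ w_k f_k(x), the posterior odds are w_i f_i(x) / (w_j f_j(x)).
Binomial probabilities:
  f_1 = C(17,4)·0.32^4·0.68^13 = 2380·0.0104858·0.00664685 = 0.16588
  f_2 = C(17,4)·0.55^4·0.45^13 = 2380·0.0915063·3.10286e-05 = 0.00675757
0.000946059 / 0.142656 ≈ 0.007

0.007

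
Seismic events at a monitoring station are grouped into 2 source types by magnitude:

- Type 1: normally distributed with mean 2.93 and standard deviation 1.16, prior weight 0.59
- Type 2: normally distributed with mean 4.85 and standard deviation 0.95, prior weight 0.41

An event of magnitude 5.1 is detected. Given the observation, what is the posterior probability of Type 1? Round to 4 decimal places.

0.1750

By Bayes' theorem, P(k | x) = P(Z=k) f_k(x) / Σ_j P(Z=j) f_j(x).
Component likelihoods at x = 5.1:
  L_1 = (1/(1.16·√(2π)))·exp(−(5.1−2.93)²/(2·1.16²)) = 0.343916·exp(-1.74974) = 0.0597791
  L_2 = (1/(0.95·√(2π)))·exp(−(5.1−4.85)²/(2·0.95²)) = 0.419939·exp(-0.03463) = 0.405647
Multiply by the mixture weights:
  P(Z=1)·L_1 = 0.59 × 0.0597791 = 0.0352697
  P(Z=2)·L_2 = 0.41 × 0.405647 = 0.166315
Sum: 0.0352697 + 0.166315 = 0.201585
Responsibility of Type 1: 0.0352697 / 0.201585 ≈ 0.1750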